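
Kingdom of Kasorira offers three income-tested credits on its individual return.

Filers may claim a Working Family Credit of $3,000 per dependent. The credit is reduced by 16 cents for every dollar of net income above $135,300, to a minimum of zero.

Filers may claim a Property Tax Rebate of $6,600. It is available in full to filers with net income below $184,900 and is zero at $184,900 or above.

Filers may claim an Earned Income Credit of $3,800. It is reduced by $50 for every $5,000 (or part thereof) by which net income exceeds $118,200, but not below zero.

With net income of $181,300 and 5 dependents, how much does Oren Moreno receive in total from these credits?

Working Family Credit: base = 5 × $3,000 = $15,000. 16% of the $46,000 excess over $135,300 is $7,360; credit = $15,000 − $7,360 = $7,640.
Property Tax Rebate: $181,300 is below the $184,900 cutoff, so the full $6,600 applies.
Earned Income Credit: income exceeds $118,200 by $63,100, which is 13 full-or-partial $5,000 increments; reduction = 13 × $50 = $650, leaving $3,150.
Total: $7,640 + $6,600 + $3,150 = $17,390.

$17,390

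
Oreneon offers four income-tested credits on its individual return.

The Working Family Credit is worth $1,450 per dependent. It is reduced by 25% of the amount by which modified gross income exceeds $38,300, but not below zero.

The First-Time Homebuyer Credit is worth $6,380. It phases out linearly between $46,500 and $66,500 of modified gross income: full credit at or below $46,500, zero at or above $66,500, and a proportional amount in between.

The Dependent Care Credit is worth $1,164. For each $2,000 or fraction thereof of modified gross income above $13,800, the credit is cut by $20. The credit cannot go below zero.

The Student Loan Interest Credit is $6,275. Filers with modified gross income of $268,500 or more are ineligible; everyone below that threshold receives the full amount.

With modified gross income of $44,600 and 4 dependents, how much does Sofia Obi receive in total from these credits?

$17,724

Working Family Credit: base = 4 × $1,450 = $5,800. 25% of the $6,300 excess over $38,300 is $1,575; credit = $5,800 − $1,575 = $4,225.
First-Time Homebuyer Credit: $44,600 is at or below the $46,500 threshold, so the full $6,380 applies.
Dependent Care Credit: income exceeds $13,800 by $30,800, which is 16 full-or-partial $2,000 increments; reduction = 16 × $20 = $320, leaving $844.
Student Loan Interest Credit: $44,600 is below the $268,500 cutoff, so the full $6,275 applies.
Total: $4,225 + $6,380 + $844 + $6,275 = $17,724.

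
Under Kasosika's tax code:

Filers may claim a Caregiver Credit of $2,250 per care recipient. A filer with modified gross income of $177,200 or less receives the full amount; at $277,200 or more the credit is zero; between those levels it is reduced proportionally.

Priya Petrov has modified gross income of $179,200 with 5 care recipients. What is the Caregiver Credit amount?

$11,025

Caregiver Credit: base = 5 × $2,250 = $11,250. $179,200 is $2,000 into a $100,000 phase-out range, leaving 98,000/100,000 of the credit: $11,250 × 98,000/100,000 = $11,025.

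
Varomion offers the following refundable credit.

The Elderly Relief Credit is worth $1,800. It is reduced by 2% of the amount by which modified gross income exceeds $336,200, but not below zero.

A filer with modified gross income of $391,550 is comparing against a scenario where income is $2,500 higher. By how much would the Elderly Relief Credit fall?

At $391,550 — 2% of the $55,350 excess over $336,200 is $1,107; credit = $1,800 − $1,107 = $693.
At $394,050 — 2% of the $57,850 excess over $336,200 is $1,157; credit = $1,800 − $1,157 = $643.
Lost: $693 − $643 = $50.

$50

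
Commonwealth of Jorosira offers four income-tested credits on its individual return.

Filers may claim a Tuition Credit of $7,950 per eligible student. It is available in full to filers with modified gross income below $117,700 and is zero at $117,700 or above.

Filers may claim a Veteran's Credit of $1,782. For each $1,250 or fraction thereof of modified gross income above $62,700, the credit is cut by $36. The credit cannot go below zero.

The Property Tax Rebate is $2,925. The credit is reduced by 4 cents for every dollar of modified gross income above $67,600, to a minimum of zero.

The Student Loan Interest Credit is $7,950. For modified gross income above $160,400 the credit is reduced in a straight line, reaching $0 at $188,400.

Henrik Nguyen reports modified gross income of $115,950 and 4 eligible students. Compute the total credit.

$40,975

Tuition Credit: base = 4 × $7,950 = $31,800. $115,950 is below the $117,700 cutoff, so the full $31,800 applies.
Veteran's Credit: income exceeds $62,700 by $53,250, which is 43 full-or-partial $1,250 increments; reduction = 43 × $36 = $1,548, leaving $234.
Property Tax Rebate: 4% of the $48,350 excess over $67,600 is $1,934; credit = $2,925 − $1,934 = $991.
Student Loan Interest Credit: $115,950 is at or below the $160,400 threshold, so the full $7,950 applies.
Total: $31,800 + $234 + $991 + $7,950 = $40,975.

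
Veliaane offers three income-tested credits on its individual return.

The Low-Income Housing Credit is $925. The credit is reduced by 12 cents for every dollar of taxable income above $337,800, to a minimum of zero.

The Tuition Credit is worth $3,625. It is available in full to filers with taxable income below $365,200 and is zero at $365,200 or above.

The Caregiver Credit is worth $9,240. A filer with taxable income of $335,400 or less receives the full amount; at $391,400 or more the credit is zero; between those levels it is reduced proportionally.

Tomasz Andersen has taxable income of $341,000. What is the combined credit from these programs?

$12,482

Low-Income Housing Credit: 12% of the $3,200 excess over $337,800 is $384; credit = $925 − $384 = $541.
Tuition Credit: $341,000 is below the $365,200 cutoff, so the full $3,625 applies.
Caregiver Credit: $341,000 is $5,600 into a $56,000 phase-out range, leaving 50,400/56,000 of the credit: $9,240 × 50,400/56,000 = $8,316.
Total: $541 + $3,625 + $8,316 = $12,482.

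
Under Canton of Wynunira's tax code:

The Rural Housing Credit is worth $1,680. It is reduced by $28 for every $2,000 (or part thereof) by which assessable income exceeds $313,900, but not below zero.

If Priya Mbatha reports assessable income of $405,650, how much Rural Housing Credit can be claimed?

Rural Housing Credit: income exceeds $313,900 by $91,750, which is 46 full-or-partial $2,000 increments; reduction = 46 × $28 = $1,288, leaving $392.

$392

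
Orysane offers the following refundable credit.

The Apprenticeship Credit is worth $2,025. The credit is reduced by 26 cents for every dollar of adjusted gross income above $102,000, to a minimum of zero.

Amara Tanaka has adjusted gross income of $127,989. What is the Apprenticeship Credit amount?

$0

Apprenticeship Credit: 26% of the $25,989 excess over $102,000 is $6,757.14 ≥ base, so the credit is $0.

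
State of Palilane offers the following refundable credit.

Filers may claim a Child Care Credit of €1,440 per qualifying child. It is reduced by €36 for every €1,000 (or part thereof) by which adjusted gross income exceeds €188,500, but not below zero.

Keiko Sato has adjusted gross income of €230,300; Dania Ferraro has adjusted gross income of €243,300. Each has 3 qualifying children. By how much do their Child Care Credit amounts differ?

Keiko (€230,300): Child Care Credit: base = 3 × €1,440 = €4,320. income exceeds €188,500 by €41,800, which is 42 full-or-partial €1,000 increments; reduction = 42 × €36 = €1,512, leaving €2,808.
Dania (€243,300): Child Care Credit: base = 3 × €1,440 = €4,320. income exceeds €188,500 by €54,800, which is 55 full-or-partial €1,000 increments; reduction = 55 × €36 = €1,980, leaving €2,340.
Difference: |€2,808 − €2,340| = €468.

€468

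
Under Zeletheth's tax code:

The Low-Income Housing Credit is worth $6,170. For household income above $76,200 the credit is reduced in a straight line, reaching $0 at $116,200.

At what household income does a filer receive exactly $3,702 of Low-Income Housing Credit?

$3,702 is 3,702/6,170 of the full $6,170, so 2,468/6,170 of the $40,000 range has been used: income = $76,200 + $40,000 × 2,468/6,170 = $92,200.

$92,200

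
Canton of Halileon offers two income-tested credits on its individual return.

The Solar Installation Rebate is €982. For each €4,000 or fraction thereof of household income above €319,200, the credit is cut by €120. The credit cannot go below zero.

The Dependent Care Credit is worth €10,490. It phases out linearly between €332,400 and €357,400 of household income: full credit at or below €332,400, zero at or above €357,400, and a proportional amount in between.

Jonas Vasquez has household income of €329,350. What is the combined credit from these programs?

Solar Installation Rebate: income exceeds €319,200 by €10,150, which is 3 full-or-partial €4,000 increments; reduction = 3 × €120 = €360, leaving €622.
Dependent Care Credit: €329,350 is at or below the €332,400 threshold, so the full €10,490 applies.
Total: €622 + €10,490 = €11,112.

€11,112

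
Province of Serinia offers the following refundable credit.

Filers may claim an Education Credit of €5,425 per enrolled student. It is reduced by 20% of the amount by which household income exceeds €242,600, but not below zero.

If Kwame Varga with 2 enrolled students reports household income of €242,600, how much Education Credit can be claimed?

Education Credit: base = 2 × €5,425 = €10,850. €242,600 is at or below the €242,600 threshold, so the full €10,850 applies.

€10,850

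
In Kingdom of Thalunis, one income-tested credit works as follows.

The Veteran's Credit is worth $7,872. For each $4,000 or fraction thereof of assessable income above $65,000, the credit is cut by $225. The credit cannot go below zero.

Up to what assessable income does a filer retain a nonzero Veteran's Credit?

$201,000

After 34 increments the reduction is 34 × $225 = $7,650, leaving $222; one more increment wipes it out. Increment 34 ends at excess 34 × $4,000 = $136,000, so the highest qualifying income is $65,000 + $136,000 = $201,000.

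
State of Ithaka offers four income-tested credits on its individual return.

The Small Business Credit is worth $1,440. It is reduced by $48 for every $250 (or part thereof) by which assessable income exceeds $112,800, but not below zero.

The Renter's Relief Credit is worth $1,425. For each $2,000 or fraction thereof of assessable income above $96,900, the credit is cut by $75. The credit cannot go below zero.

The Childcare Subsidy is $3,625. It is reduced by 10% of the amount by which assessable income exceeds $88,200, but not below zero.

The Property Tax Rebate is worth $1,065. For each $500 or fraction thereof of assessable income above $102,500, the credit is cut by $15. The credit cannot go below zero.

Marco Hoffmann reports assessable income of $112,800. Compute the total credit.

Small Business Credit: $112,800 is at or below the $112,800 threshold, so the full $1,440 applies.
Renter's Relief Credit: income exceeds $96,900 by $15,900, which is 8 full-or-partial $2,000 increments; reduction = 8 × $75 = $600, leaving $825.
Childcare Subsidy: 10% of the $24,600 excess over $88,200 is $2,460; credit = $3,625 − $2,460 = $1,165.
Property Tax Rebate: income exceeds $102,500 by $10,300, which is 21 full-or-partial $500 increments; reduction = 21 × $15 = $315, leaving $750.
Total: $1,440 + $825 + $1,165 + $750 = $4,180.

$4,180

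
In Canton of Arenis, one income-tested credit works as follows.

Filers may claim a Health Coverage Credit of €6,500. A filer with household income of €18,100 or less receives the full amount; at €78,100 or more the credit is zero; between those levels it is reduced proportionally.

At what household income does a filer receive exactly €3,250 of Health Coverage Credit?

€3,250 is 3,250/6,500 of the full €6,500, so 3,250/6,500 of the €60,000 range has been used: income = €18,100 + €60,000 × 3,250/6,500 = €48,100.

€48,100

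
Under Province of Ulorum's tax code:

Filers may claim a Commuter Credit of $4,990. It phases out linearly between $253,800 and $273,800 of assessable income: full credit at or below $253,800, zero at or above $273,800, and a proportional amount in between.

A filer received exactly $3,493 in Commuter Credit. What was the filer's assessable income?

$3,493 is 3,493/4,990 of the full $4,990, so 1,497/4,990 of the $20,000 range has been used: income = $253,800 + $20,000 × 1,497/4,990 = $259,800.

$259,800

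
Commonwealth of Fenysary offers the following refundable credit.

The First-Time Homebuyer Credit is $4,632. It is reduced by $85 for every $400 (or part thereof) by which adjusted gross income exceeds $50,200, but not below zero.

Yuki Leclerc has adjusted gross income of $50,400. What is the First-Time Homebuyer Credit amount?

First-Time Homebuyer Credit: income exceeds $50,200 by $200, which is 1 full-or-partial $400 increment; reduction = 1 × $85 = $85, leaving $4,547.

$4,547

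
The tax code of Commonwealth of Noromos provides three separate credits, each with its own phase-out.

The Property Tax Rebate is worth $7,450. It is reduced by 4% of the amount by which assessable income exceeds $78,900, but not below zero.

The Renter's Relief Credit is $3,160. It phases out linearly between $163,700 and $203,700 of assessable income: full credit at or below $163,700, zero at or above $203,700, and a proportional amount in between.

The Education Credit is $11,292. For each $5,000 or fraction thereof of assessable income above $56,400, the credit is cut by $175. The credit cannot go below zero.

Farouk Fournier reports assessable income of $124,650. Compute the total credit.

Property Tax Rebate: 4% of the $45,750 excess over $78,900 is $1,830; credit = $7,450 − $1,830 = $5,620.
Renter's Relief Credit: $124,650 is at or below the $163,700 threshold, so the full $3,160 applies.
Education Credit: income exceeds $56,400 by $68,250, which is 14 full-or-partial $5,000 increments; reduction = 14 × $175 = $2,450, leaving $8,842.
Total: $5,620 + $3,160 + $8,842 = $17,622.

$17,622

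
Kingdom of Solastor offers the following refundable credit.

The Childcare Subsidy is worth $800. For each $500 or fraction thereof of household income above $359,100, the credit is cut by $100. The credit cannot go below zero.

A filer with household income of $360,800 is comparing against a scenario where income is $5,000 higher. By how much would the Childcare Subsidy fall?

$400

At $360,800 — income exceeds $359,100 by $1,700, which is 4 full-or-partial $500 increments; reduction = 4 × $100 = $400, leaving $400.
At $365,800 — income exceeds $359,100 by $6,700 → 14 increments × $100 = $1,400 ≥ base, so the credit is $0.
Lost: $400 − $0 = $400.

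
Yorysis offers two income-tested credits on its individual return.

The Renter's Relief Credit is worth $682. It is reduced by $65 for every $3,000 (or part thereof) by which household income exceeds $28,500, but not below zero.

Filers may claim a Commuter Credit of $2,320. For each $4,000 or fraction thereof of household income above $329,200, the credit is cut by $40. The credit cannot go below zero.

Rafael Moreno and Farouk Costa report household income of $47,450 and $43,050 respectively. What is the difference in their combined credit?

$130

Rafael ($47,450): Renter's Relief Credit: income exceeds $28,500 by $18,950, which is 7 full-or-partial $3,000 increments; reduction = 7 × $65 = $455, leaving $227. Commuter Credit: $47,450 is at or below the $329,200 threshold, so the full $2,320 applies. total $227 + $2,320 = $2,547
Farouk ($43,050): Renter's Relief Credit: income exceeds $28,500 by $14,550, which is 5 full-or-partial $3,000 increments; reduction = 5 × $65 = $325, leaving $357. Commuter Credit: $43,050 is at or below the $329,200 threshold, so the full $2,320 applies. total $357 + $2,320 = $2,677
Difference: |$2,547 − $2,677| = $130.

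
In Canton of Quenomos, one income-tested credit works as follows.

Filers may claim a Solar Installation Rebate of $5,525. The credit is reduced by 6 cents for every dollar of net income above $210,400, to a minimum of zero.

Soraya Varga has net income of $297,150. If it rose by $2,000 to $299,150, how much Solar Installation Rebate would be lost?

$120

At $297,150 — 6% of the $86,750 excess over $210,400 is $5,205; credit = $5,525 − $5,205 = $320.
At $299,150 — 6% of the $88,750 excess over $210,400 is $5,325; credit = $5,525 − $5,325 = $200.
Lost: $320 − $200 = $120.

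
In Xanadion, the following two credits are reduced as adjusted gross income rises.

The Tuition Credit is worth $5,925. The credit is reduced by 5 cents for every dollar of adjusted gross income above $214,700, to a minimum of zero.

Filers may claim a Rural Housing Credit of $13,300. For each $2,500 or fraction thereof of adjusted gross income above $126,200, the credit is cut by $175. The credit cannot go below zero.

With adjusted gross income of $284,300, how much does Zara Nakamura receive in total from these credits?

$4,545

Tuition Credit: 5% of the $69,600 excess over $214,700 is $3,480; credit = $5,925 − $3,480 = $2,445.
Rural Housing Credit: income exceeds $126,200 by $158,100, which is 64 full-or-partial $2,500 increments; reduction = 64 × $175 = $11,200, leaving $2,100.
Total: $2,445 + $2,100 = $4,545.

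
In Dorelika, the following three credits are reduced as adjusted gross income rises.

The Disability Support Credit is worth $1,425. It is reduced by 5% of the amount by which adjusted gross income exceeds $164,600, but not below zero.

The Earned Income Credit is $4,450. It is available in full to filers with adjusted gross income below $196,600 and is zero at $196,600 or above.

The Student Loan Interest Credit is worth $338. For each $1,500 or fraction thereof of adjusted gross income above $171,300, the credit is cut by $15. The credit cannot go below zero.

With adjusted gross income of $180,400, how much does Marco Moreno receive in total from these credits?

Disability Support Credit: 5% of the $15,800 excess over $164,600 is $790; credit = $1,425 − $790 = $635.
Earned Income Credit: $180,400 is below the $196,600 cutoff, so the full $4,450 applies.
Student Loan Interest Credit: income exceeds $171,300 by $9,100, which is 7 full-or-partial $1,500 increments; reduction = 7 × $15 = $105, leaving $233.
Total: $635 + $4,450 + $233 = $5,318.

$5,318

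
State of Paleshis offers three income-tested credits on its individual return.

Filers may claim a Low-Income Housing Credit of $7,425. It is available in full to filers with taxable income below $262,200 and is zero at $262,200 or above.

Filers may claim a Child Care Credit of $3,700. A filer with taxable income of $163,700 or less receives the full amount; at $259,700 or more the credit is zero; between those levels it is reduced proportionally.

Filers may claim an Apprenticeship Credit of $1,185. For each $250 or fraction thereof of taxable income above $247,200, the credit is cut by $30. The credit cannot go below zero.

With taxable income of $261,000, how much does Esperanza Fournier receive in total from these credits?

Low-Income Housing Credit: $261,000 is below the $262,200 cutoff, so the full $7,425 applies.
Child Care Credit: $261,000 is at or above $259,700, so the credit is $0.
Apprenticeship Credit: income exceeds $247,200 by $13,800 → 56 increments × $30 = $1,680 ≥ base, so the credit is $0.
Total: $7,425 + $0 + $0 = $7,425.

$7,425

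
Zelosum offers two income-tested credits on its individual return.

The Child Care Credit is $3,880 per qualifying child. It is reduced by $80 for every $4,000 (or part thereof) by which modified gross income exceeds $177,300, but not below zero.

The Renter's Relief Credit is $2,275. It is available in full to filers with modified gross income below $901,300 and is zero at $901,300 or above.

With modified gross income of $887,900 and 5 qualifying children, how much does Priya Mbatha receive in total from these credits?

Child Care Credit: base = 5 × $3,880 = $19,400. income exceeds $177,300 by $710,600, which is 178 full-or-partial $4,000 increments; reduction = 178 × $80 = $14,240, leaving $5,160.
Renter's Relief Credit: $887,900 is below the $901,300 cutoff, so the full $2,275 applies.
Total: $5,160 + $2,275 = $7,435.

$7,435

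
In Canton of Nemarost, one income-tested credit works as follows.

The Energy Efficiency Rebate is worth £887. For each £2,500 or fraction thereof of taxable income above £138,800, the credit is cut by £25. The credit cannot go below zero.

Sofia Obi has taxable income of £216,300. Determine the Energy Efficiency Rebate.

£112

Energy Efficiency Rebate: income exceeds £138,800 by £77,500, which is 31 full-or-partial £2,500 increments; reduction = 31 × £25 = £775, leaving £112.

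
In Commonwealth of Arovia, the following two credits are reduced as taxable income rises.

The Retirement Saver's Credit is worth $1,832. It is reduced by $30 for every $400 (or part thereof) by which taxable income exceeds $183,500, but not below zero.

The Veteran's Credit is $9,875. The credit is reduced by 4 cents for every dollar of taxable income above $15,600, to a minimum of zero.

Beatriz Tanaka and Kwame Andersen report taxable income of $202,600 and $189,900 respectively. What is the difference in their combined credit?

$1,468

Beatriz ($202,600): Retirement Saver's Credit: income exceeds $183,500 by $19,100, which is 48 full-or-partial $400 increments; reduction = 48 × $30 = $1,440, leaving $392. Veteran's Credit: 4% of the $187,000 excess over $15,600 is $7,480; credit = $9,875 − $7,480 = $2,395. total $392 + $2,395 = $2,787
Kwame ($189,900): Retirement Saver's Credit: income exceeds $183,500 by $6,400, which is 16 full-or-partial $400 increments; reduction = 16 × $30 = $480, leaving $1,352. Veteran's Credit: 4% of the $174,300 excess over $15,600 is $6,972; credit = $9,875 − $6,972 = $2,903. total $1,352 + $2,903 = $4,255
Difference: |$2,787 − $4,255| = $1,468.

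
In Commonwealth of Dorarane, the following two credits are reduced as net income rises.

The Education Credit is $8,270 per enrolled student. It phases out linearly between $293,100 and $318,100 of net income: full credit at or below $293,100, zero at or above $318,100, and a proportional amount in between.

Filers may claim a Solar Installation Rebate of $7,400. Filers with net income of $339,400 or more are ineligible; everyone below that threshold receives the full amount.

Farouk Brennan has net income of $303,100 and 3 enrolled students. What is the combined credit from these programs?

Education Credit: base = 3 × $8,270 = $24,810. $303,100 is $10,000 into a $25,000 phase-out range, leaving 15,000/25,000 of the credit: $24,810 × 15,000/25,000 = $14,886.
Solar Installation Rebate: $303,100 is below the $339,400 cutoff, so the full $7,400 applies.
Total: $14,886 + $7,400 = $22,286.

$22,286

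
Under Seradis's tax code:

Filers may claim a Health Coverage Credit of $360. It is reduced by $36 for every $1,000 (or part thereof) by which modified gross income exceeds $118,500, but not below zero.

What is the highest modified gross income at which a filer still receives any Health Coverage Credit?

$127,500

After 9 increments the reduction is 9 × $36 = $324, leaving $36; one more increment wipes it out. Increment 9 ends at excess 9 × $1,000 = $9,000, so the highest qualifying income is $118,500 + $9,000 = $127,500.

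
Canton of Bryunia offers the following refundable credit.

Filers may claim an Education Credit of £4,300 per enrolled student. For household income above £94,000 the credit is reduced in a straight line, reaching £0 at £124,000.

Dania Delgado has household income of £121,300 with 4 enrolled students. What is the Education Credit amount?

£1,548

Education Credit: base = 4 × £4,300 = £17,200. £121,300 is £27,300 into a £30,000 phase-out range, leaving 2,700/30,000 of the credit: £17,200 × 2,700/30,000 = £1,548.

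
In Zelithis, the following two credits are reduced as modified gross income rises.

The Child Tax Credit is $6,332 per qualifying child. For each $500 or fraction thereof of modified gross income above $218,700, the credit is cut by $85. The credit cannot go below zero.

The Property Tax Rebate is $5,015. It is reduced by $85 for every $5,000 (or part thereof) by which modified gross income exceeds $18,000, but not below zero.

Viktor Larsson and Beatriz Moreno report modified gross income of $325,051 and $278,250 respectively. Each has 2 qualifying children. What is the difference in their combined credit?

Viktor ($325,051): Child Tax Credit: base = 2 × $6,332 = $12,664. income exceeds $218,700 by $106,351 → 213 increments × $85 = $18,105 ≥ base, so the credit is $0. Property Tax Rebate: income exceeds $18,000 by $307,051 → 62 increments × $85 = $5,270 ≥ base, so the credit is $0. total $0 + $0 = $0
Beatriz ($278,250): Child Tax Credit: base = 2 × $6,332 = $12,664. income exceeds $218,700 by $59,550, which is 120 full-or-partial $500 increments; reduction = 120 × $85 = $10,200, leaving $2,464. Property Tax Rebate: income exceeds $18,000 by $260,250, which is 53 full-or-partial $5,000 increments; reduction = 53 × $85 = $4,505, leaving $510. total $2,464 + $510 = $2,974
Difference: |$0 − $2,974| = $2,974.

$2,974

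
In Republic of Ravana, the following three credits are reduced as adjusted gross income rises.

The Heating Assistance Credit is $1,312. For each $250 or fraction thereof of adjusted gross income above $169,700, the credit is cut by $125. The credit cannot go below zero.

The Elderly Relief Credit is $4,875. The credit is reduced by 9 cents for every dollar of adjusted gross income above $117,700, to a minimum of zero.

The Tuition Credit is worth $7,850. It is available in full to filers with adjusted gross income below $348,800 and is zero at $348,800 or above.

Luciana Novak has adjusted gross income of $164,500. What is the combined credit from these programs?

Heating Assistance Credit: $164,500 is at or below the $169,700 threshold, so the full $1,312 applies.
Elderly Relief Credit: 9% of the $46,800 excess over $117,700 is $4,212; credit = $4,875 − $4,212 = $663.
Tuition Credit: $164,500 is below the $348,800 cutoff, so the full $7,850 applies.
Total: $1,312 + $663 + $7,850 = $9,825.

$9,825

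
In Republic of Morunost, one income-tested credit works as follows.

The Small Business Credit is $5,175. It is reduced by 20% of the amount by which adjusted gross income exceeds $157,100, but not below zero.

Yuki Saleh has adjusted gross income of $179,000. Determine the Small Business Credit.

$795

Small Business Credit: 20% of the $21,900 excess over $157,100 is $4,380; credit = $5,175 − $4,380 = $795.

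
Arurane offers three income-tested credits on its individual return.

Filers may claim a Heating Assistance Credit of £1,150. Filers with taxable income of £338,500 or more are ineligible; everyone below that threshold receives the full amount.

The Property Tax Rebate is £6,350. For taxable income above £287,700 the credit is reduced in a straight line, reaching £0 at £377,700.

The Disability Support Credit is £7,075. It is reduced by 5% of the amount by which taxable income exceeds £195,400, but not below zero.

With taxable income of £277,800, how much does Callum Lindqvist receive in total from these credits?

£10,455

Heating Assistance Credit: £277,800 is below the £338,500 cutoff, so the full £1,150 applies.
Property Tax Rebate: £277,800 is at or below the £287,700 threshold, so the full £6,350 applies.
Disability Support Credit: 5% of the £82,400 excess over £195,400 is £4,120; credit = £7,075 − £4,120 = £2,955.
Total: £1,150 + £6,350 + £2,955 = £10,455.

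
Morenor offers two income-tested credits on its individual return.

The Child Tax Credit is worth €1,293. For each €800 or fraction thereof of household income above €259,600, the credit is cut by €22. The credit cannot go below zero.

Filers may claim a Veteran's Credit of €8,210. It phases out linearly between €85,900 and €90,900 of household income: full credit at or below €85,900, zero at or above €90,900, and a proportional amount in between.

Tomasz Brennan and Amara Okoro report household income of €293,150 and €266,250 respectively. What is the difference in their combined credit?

€726

Tomasz (€293,150): Child Tax Credit: income exceeds €259,600 by €33,550, which is 42 full-or-partial €800 increments; reduction = 42 × €22 = €924, leaving €369. Veteran's Credit: €293,150 is at or above €90,900, so the credit is €0. total €369 + €0 = €369
Amara (€266,250): Child Tax Credit: income exceeds €259,600 by €6,650, which is 9 full-or-partial €800 increments; reduction = 9 × €22 = €198, leaving €1,095. Veteran's Credit: €266,250 is at or above €90,900, so the credit is €0. total €1,095 + €0 = €1,095
Difference: |€369 − €1,095| = €726.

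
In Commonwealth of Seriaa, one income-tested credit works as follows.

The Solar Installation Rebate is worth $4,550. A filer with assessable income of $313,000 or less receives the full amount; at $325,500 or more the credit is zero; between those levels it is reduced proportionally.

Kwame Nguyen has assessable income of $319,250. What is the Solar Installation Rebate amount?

Solar Installation Rebate: $319,250 is $6,250 into a $12,500 phase-out range, leaving 6,250/12,500 of the credit: $4,550 × 6,250/12,500 = $2,275.

$2,275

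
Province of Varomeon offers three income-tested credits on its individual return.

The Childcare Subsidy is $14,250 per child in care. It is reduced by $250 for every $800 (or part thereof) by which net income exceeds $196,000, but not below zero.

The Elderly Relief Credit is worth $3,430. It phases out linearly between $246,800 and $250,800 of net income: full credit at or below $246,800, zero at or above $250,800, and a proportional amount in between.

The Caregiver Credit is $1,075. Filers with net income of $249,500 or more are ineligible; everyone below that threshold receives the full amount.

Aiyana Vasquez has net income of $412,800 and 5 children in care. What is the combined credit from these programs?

$3,500

Childcare Subsidy: base = 5 × $14,250 = $71,250. income exceeds $196,000 by $216,800, which is 271 full-or-partial $800 increments; reduction = 271 × $250 = $67,750, leaving $3,500.
Elderly Relief Credit: $412,800 is at or above $250,800, so the credit is $0.
Caregiver Credit: $412,800 meets or exceeds the $249,500 cutoff, so the credit is $0.
Total: $3,500 + $0 + $0 = $3,500.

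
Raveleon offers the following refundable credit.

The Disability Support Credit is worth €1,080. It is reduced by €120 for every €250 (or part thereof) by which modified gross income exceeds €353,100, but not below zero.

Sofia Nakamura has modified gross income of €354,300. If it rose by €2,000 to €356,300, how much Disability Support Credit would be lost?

€480

At €354,300 — income exceeds €353,100 by €1,200, which is 5 full-or-partial €250 increments; reduction = 5 × €120 = €600, leaving €480.
At €356,300 — income exceeds €353,100 by €3,200 → 13 increments × €120 = €1,560 ≥ base, so the credit is €0.
Lost: €480 − €0 = €480.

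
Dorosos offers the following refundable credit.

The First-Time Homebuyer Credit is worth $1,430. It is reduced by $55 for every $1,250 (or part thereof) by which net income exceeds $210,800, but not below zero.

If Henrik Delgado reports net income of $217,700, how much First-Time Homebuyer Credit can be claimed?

$1,100

First-Time Homebuyer Credit: income exceeds $210,800 by $6,900, which is 6 full-or-partial $1,250 increments; reduction = 6 × $55 = $330, leaving $1,100.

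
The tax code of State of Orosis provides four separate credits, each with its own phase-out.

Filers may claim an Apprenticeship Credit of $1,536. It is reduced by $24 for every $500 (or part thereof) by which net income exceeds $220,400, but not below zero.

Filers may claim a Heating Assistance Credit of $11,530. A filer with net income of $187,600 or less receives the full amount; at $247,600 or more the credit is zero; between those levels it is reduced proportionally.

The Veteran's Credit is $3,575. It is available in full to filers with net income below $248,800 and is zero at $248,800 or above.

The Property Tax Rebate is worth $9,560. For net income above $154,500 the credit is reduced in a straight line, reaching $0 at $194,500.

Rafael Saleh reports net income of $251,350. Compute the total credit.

$48

Apprenticeship Credit: income exceeds $220,400 by $30,950, which is 62 full-or-partial $500 increments; reduction = 62 × $24 = $1,488, leaving $48.
Heating Assistance Credit: $251,350 is at or above $247,600, so the credit is $0.
Veteran's Credit: $251,350 meets or exceeds the $248,800 cutoff, so the credit is $0.
Property Tax Rebate: $251,350 is at or above $194,500, so the credit is $0.
Total: $48 + $0 + $0 + $0 = $48.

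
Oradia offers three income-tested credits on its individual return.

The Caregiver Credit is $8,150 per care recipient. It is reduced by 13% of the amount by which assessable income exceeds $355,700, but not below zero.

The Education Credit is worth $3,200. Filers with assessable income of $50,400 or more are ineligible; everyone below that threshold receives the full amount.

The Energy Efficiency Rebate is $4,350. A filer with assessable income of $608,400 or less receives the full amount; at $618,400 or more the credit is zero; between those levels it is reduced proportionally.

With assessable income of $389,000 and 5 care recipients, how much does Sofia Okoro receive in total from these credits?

$40,771

Caregiver Credit: base = 5 × $8,150 = $40,750. 13% of the $33,300 excess over $355,700 is $4,329; credit = $40,750 − $4,329 = $36,421.
Education Credit: $389,000 meets or exceeds the $50,400 cutoff, so the credit is $0.
Energy Efficiency Rebate: $389,000 is at or below the $608,400 threshold, so the full $4,350 applies.
Total: $36,421 + $0 + $4,350 = $40,771.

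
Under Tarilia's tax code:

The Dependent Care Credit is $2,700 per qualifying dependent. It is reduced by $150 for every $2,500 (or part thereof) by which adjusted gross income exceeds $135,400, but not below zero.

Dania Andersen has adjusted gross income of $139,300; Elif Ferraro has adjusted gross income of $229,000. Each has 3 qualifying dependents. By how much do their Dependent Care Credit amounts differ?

$5,400

Dania ($139,300): Dependent Care Credit: base = 3 × $2,700 = $8,100. income exceeds $135,400 by $3,900, which is 2 full-or-partial $2,500 increments; reduction = 2 × $150 = $300, leaving $7,800.
Elif ($229,000): Dependent Care Credit: base = 3 × $2,700 = $8,100. income exceeds $135,400 by $93,600, which is 38 full-or-partial $2,500 increments; reduction = 38 × $150 = $5,700, leaving $2,400.
Difference: |$7,800 − $2,400| = $5,400.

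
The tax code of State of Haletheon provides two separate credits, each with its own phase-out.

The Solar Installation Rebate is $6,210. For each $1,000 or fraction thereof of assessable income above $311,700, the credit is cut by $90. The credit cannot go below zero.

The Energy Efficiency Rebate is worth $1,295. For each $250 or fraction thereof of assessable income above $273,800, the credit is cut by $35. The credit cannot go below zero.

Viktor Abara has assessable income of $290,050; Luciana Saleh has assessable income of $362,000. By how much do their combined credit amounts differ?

Viktor ($290,050): Solar Installation Rebate: $290,050 is at or below the $311,700 threshold, so the full $6,210 applies. Energy Efficiency Rebate: income exceeds $273,800 by $16,250 → 65 increments × $35 = $2,275 ≥ base, so the credit is $0. total $6,210 + $0 = $6,210
Luciana ($362,000): Solar Installation Rebate: income exceeds $311,700 by $50,300, which is 51 full-or-partial $1,000 increments; reduction = 51 × $90 = $4,590, leaving $1,620. Energy Efficiency Rebate: income exceeds $273,800 by $88,200 → 353 increments × $35 = $12,355 ≥ base, so the credit is $0. total $1,620 + $0 = $1,620
Difference: |$6,210 − $1,620| = $4,590.

$4,590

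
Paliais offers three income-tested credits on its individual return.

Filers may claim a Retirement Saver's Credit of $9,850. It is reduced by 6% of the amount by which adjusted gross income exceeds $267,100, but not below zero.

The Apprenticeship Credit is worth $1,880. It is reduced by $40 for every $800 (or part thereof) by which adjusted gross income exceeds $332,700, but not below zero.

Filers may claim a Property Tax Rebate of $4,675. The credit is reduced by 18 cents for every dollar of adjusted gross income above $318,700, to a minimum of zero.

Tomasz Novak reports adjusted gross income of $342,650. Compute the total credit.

Retirement Saver's Credit: 6% of the $75,550 excess over $267,100 is $4,533; credit = $9,850 − $4,533 = $5,317.
Apprenticeship Credit: income exceeds $332,700 by $9,950, which is 13 full-or-partial $800 increments; reduction = 13 × $40 = $520, leaving $1,360.
Property Tax Rebate: 18% of the $23,950 excess over $318,700 is $4,311; credit = $4,675 − $4,311 = $364.
Total: $5,317 + $1,360 + $364 = $7,041.

$7,041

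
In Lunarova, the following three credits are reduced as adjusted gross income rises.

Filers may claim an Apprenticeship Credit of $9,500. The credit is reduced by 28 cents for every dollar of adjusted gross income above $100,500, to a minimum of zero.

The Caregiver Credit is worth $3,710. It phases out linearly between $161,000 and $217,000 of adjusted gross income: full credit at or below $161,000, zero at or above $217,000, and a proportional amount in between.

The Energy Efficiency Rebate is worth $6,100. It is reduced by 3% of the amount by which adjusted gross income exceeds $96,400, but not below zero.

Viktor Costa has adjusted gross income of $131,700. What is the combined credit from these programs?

Apprenticeship Credit: 28% of the $31,200 excess over $100,500 is $8,736; credit = $9,500 − $8,736 = $764.
Caregiver Credit: $131,700 is at or below the $161,000 threshold, so the full $3,710 applies.
Energy Efficiency Rebate: 3% of the $35,300 excess over $96,400 is $1,059; credit = $6,100 − $1,059 = $5,041.
Total: $764 + $3,710 + $5,041 = $9,515.

$9,515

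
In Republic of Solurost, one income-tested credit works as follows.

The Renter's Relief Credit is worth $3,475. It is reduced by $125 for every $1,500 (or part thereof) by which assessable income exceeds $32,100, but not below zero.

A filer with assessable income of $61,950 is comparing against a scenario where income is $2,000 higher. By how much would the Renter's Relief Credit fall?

At $61,950 — income exceeds $32,100 by $29,850, which is 20 full-or-partial $1,500 increments; reduction = 20 × $125 = $2,500, leaving $975.
At $63,950 — income exceeds $32,100 by $31,850, which is 22 full-or-partial $1,500 increments; reduction = 22 × $125 = $2,750, leaving $725.
Lost: $975 − $725 = $250.

$250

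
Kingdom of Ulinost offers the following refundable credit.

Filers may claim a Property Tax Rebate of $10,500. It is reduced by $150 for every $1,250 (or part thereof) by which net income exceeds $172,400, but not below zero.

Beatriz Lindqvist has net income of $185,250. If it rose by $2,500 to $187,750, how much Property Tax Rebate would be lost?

$300

At $185,250 — income exceeds $172,400 by $12,850, which is 11 full-or-partial $1,250 increments; reduction = 11 × $150 = $1,650, leaving $8,850.
At $187,750 — income exceeds $172,400 by $15,350, which is 13 full-or-partial $1,250 increments; reduction = 13 × $150 = $1,950, leaving $8,550.
Lost: $8,850 − $8,550 = $300.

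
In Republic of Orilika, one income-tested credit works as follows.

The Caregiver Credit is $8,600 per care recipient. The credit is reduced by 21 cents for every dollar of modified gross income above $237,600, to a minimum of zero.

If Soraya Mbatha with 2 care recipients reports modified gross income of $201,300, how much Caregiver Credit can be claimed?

Caregiver Credit: base = 2 × $8,600 = $17,200. $201,300 is at or below the $237,600 threshold, so the full $17,200 applies.

$17,200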